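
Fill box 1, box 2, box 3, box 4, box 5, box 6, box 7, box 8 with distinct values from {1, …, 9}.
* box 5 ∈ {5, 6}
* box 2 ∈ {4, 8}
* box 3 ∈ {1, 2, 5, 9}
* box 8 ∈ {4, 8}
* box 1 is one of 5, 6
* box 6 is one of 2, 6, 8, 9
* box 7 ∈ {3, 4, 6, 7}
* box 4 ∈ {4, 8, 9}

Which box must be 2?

The 2 variables box 1 and box 5 are confined to {5, 6}, which locks those values in; drop them from box 3, box 6, box 7.
box 2 and box 8 between them cover only {4, 8} — a naked pair. Remove those values from box 4, box 6, box 7.
box 4 must be 9 (only option left). Strike 9 from box 3, box 6.
So 2 goes to box 6.

box 6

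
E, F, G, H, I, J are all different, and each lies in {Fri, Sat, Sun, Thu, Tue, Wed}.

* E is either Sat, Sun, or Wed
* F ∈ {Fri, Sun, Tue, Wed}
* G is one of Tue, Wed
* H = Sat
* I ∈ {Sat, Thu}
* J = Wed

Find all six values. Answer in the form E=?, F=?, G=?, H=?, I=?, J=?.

E=Sun, F=Fri, G=Tue, H=Sat, I=Thu, J=Wed

H must be Sat (only option left). Remove Sat from E, I.
I's domain is down to {Thu}, so I = Thu.
That leaves J = Wed. Eliminate Wed elsewhere: E, F, G.
E must be Sun (only option left). Strike Sun from F.
G's domain is down to {Tue}, so G = Tue. So F can't be Tue.
That leaves F = Fri.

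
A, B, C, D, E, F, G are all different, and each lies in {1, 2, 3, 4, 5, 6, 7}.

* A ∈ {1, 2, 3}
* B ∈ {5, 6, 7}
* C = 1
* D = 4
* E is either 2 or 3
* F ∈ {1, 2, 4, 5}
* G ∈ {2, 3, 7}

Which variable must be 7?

C's domain is down to {1}, so C = 1. Strike 1 from A, F.
D must be 4 (only option left). Remove 4 from F.
The 5 still-open variables draw from only 5 values {2, 3, 5, 6, 7}, so each is used; only B can be 6, hence B = 6.
The 4 still-open variables draw from only 4 values {2, 3, 5, 7}, so each is used; only F can be 5, hence F = 5.
Among the 3 still-open variables, 7 fits only G (and all 3 values in {2, 3, 7} must be used), so G = 7.

G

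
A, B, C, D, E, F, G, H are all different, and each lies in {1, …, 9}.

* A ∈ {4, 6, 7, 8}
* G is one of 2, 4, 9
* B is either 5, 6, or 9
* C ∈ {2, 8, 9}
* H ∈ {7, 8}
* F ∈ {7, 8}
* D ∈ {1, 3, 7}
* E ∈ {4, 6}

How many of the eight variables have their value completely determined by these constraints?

1

The 2 variables F and H are confined to {7, 8}, which locks those values in; drop them from A, C, D.
A and E share exactly the 2 values {4, 6}; by pigeonhole those values go to them, so strike 4, 6 from B, G.
C and G between them cover only {2, 9} — a naked pair. Remove those values from B.
That leaves B = 5.
Determined: B=5. The other variables each still have more than one consistent value. That makes 1.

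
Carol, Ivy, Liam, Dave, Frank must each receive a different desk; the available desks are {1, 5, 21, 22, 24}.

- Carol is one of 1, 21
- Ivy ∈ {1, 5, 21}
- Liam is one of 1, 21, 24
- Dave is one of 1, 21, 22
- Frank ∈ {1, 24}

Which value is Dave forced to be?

22

Among the 5 variables, 5 fits only Ivy (and all 5 values in {1, 5, 21, 22, 24} must be used), so Ivy = 5.
The 4 still-open variables together cover exactly {1, 21, 22, 24} — 4 values for 4 variables — and 22 appears only in Dave's list, so Dave = 22.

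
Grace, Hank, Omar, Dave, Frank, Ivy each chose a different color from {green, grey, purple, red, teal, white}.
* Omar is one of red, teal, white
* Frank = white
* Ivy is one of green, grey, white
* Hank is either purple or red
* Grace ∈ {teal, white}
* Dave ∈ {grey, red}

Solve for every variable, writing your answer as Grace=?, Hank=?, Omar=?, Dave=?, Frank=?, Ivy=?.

Frank must be white (only option left). Remove white from Grace, Omar, Ivy.
Grace must be teal (only option left). Eliminate teal elsewhere: Omar.
Omar's domain is down to {red}, so Omar = red. Eliminate red elsewhere: Hank, Dave.
Dave has just one choice, so Dave = grey. Eliminate grey elsewhere: Ivy.
Ivy must be green (only option left).
Hank must be purple (only option left).

Grace=teal, Hank=purple, Omar=red, Dave=grey, Frank=white, Ivy=green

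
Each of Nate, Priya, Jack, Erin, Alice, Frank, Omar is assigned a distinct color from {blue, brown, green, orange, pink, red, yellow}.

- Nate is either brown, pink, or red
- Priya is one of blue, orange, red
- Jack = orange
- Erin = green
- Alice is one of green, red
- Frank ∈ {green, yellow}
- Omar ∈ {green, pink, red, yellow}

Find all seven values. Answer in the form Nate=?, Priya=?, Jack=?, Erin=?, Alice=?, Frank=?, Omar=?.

Jack's domain is down to {orange}, so Jack = orange. So Priya can't be orange.
Erin's domain is down to {green}, so Erin = green. Remove green from Alice, Frank, Omar.
Alice must be red (only option left). Strike red from Nate, Priya, Omar.
Frank must be yellow (only option left). Strike yellow from Omar.
Omar's domain is down to {pink}, so Omar = pink. Strike pink from Nate.
Nate must be brown (only option left).
Priya must be blue (only option left).

Nate=brown, Priya=blue, Jack=orange, Erin=green, Alice=red, Frank=yellow, Omar=pink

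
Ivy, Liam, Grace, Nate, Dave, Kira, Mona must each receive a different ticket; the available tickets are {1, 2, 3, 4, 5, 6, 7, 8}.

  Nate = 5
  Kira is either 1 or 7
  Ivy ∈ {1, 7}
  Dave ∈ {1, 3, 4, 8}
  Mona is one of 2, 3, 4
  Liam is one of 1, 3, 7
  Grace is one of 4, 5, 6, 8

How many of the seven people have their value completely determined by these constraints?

2

Nate must be 5 (only option left). So Grace can't be 5.
The 2 variables Ivy and Kira are confined to {1, 7}, which locks those values in; drop them from Liam, Dave.
Liam has just one choice, so Liam = 3. So Dave, Mona can't be 3.
Determined: Liam=3, Nate=5. The other people each still have more than one consistent value. That makes 2.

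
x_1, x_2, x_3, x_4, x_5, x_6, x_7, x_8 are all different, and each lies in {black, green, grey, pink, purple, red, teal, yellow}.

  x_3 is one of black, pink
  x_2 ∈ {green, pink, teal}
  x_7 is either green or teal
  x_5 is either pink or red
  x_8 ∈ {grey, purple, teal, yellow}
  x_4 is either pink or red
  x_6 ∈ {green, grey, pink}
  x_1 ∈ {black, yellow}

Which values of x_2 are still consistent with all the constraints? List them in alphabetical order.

green, teal

Among the 8 variables, purple fits only x_8 (and all 8 values in {black, green, grey, pink, purple, red, teal, yellow} must be used), so x_8 = purple.
The 7 still-open variables draw from only 7 values {black, green, grey, pink, red, teal, yellow}, so each is used; only x_6 can be grey, hence x_6 = grey.
The 6 still-open variables draw from only 6 values {black, green, pink, red, teal, yellow}, so each is used; only x_1 can be yellow, hence x_1 = yellow.
Among the 5 still-open variables, black fits only x_3 (and all 5 values in {black, green, pink, red, teal} must be used), so x_3 = black.
x_4 and x_5 between them cover only {pink, red} — a naked pair. Remove those values from x_2.
No further eliminations apply; x_2 can still be any of green, teal.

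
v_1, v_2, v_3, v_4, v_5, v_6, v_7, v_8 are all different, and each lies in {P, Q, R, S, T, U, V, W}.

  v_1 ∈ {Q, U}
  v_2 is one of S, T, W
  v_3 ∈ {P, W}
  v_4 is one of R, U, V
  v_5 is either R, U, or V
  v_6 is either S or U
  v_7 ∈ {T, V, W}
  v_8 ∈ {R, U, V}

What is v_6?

S

Among the 8 variables, P fits only v_3 (and all 8 values in {P, Q, R, S, T, U, V, W} must be used), so v_3 = P.
Among the 7 still-open variables, Q fits only v_1 (and all 7 values in {Q, R, S, T, U, V, W} must be used), so v_1 = Q.
v_4, v_5, v_8 share exactly the 3 values {R, U, V}; by pigeonhole those values go to them, so strike R, U, V from v_6, v_7.
So v_6 = S.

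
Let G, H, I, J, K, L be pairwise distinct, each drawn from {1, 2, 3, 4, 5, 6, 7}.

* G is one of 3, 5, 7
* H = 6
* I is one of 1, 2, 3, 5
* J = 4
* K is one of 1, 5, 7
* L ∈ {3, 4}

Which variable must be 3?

L

H must be 6 (only option left).
J's domain is down to {4}, so J = 4. So L can't be 4.
So 3 goes to L.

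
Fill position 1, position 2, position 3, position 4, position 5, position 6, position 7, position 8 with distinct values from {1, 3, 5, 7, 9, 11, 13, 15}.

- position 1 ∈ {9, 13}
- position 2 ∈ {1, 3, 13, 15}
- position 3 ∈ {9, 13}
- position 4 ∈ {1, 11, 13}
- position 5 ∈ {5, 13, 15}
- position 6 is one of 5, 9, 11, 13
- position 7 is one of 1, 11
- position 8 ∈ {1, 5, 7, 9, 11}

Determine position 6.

5

Among the 8 variables, 3 fits only position 2 (and all 8 values in {1, 3, 5, 7, 9, 11, 13, 15} must be used), so position 2 = 3.
The 7 still-open variables together cover exactly {1, 5, 7, 9, 11, 13, 15} — 7 values for 7 variables — and 7 appears only in position 8's list, so position 8 = 7.
The 6 still-open variables draw from only 6 values {1, 5, 9, 11, 13, 15}, so each is used; only position 5 can be 15, hence position 5 = 15.
Among the 5 still-open variables, 5 fits only position 6 (and all 5 values in {1, 5, 9, 11, 13} must be used), so position 6 = 5.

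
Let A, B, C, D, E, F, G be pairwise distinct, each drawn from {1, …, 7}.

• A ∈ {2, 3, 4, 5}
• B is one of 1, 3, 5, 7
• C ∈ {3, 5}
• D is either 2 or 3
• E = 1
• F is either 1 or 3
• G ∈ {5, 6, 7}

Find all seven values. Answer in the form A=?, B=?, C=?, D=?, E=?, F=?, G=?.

A=4, B=7, C=5, D=2, E=1, F=3, G=6

E's domain is down to {1}, so E = 1. Eliminate 1 elsewhere: B, F.
F has just one choice, so F = 3. So A, B, C, D can't be 3.
That leaves C = 5. Remove 5 from A, B, G.
D's domain is down to {2}, so D = 2. So A can't be 2.
That leaves A = 4.
B must be 7 (only option left). So G can't be 7.
G must be 6 (only option left).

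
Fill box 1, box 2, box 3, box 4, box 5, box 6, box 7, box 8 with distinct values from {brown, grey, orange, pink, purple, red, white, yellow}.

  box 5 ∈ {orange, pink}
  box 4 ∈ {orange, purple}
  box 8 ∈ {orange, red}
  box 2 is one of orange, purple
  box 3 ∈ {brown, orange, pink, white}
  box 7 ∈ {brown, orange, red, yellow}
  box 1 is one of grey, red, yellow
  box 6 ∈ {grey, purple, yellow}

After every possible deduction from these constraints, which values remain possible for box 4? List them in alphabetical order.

orange, purple

Among the 8 variables, white fits only box 3 (and all 8 values in {brown, grey, orange, pink, purple, red, white, yellow} must be used), so box 3 = white.
The 7 still-open variables together cover exactly {brown, grey, orange, pink, purple, red, yellow} — 7 values for 7 variables — and brown appears only in box 7's list, so box 7 = brown.
The 6 still-open variables together cover exactly {grey, orange, pink, purple, red, yellow} — 6 values for 6 variables — and pink appears only in box 5's list, so box 5 = pink.
The 2 variables box 2 and box 4 are confined to {orange, purple}, which locks those values in; drop them from box 6, box 8.
box 8 has just one choice, so box 8 = red. Eliminate red elsewhere: box 1.
No further eliminations apply; box 4 can still be any of orange, purple.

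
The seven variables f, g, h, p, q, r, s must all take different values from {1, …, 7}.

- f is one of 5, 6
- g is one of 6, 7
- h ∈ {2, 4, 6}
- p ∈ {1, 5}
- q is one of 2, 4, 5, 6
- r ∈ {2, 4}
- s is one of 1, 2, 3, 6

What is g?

7

The 7 variables together cover exactly {1, 2, 3, 4, 5, 6, 7} — 7 values for 7 variables — and 3 appears only in s's list, so s = 3.
The 6 still-open variables draw from only 6 values {1, 2, 4, 5, 6, 7}, so each is used; only p can be 1, hence p = 1.
The 5 still-open variables draw from only 5 values {2, 4, 5, 6, 7}, so each is used; only g can be 7, hence g = 7.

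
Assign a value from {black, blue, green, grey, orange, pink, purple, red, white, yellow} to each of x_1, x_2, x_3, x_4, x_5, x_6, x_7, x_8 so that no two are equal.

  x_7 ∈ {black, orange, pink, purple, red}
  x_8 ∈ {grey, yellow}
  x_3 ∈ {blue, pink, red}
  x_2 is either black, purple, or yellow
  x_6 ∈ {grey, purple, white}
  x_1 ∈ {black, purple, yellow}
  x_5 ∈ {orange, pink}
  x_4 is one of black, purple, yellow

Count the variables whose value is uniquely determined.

2

x_1, x_2, x_4 share exactly the 3 values {black, purple, yellow}; by pigeonhole those values go to them, so strike black, purple, yellow from x_6, x_7, x_8.
That leaves x_8 = grey. Eliminate grey elsewhere: x_6.
x_6's domain is down to {white}, so x_6 = white.
Determined: x_6=white, x_8=grey. The other variables each still have more than one consistent value. That makes 2.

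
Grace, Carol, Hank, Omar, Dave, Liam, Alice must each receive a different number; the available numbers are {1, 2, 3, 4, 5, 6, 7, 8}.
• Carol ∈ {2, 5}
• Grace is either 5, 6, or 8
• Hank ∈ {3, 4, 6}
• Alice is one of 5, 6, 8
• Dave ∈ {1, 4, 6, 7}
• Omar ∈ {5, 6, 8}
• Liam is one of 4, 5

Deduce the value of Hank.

3

The 3 variables Grace, Omar, Alice are confined to {5, 6, 8}, which locks those values in; drop them from Carol, Hank, Dave, Liam.
Carol must be 2 (only option left).
Liam must be 4 (only option left). Strike 4 from Hank, Dave.
So Hank = 3.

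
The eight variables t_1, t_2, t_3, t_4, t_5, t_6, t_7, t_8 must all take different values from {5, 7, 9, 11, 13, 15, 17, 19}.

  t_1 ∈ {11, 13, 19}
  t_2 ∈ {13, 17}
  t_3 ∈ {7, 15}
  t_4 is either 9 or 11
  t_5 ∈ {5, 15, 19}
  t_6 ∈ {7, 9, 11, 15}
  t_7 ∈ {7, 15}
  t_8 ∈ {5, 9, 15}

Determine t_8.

The 8 variables together cover exactly {5, 7, 9, 11, 13, 15, 17, 19} — 8 values for 8 variables — and 17 appears only in t_2's list, so t_2 = 17.
Among the 7 still-open variables, 13 fits only t_1 (and all 7 values in {5, 7, 9, 11, 13, 15, 19} must be used), so t_1 = 13.
Among the 6 still-open variables, 19 fits only t_5 (and all 6 values in {5, 7, 9, 11, 15, 19} must be used), so t_5 = 19.
Among the 5 still-open variables, 5 fits only t_8 (and all 5 values in {5, 7, 9, 11, 15} must be used), so t_8 = 5.

5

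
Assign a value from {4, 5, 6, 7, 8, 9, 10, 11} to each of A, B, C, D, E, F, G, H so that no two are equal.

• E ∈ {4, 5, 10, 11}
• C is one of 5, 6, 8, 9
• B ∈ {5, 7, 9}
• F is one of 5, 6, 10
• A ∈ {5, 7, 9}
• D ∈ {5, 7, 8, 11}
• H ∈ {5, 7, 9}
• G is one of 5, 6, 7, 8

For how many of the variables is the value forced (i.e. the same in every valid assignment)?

Among the 8 variables, 4 fits only E (and all 8 values in {4, 5, 6, 7, 8, 9, 10, 11} must be used), so E = 4.
The 7 still-open variables draw from only 7 values {5, 6, 7, 8, 9, 10, 11}, so each is used; only F can be 10, hence F = 10.
The 6 still-open variables draw from only 6 values {5, 6, 7, 8, 9, 11}, so each is used; only D can be 11, hence D = 11.
The 3 variables A, B, H are confined to {5, 7, 9}, which locks those values in; drop them from C, G.
Determined: D=11, E=4, F=10. The other variables each still have more than one consistent value. That makes 3.

3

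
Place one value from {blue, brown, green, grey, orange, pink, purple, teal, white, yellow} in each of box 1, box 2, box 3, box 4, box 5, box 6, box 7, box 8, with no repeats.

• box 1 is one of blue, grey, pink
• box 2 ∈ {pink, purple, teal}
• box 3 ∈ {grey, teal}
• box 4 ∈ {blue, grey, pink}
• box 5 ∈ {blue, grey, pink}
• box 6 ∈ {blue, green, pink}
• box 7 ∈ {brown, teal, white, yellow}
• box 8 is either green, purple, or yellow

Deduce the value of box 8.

box 1, box 4, box 5 share exactly the 3 values {blue, grey, pink}; by pigeonhole those values go to them, so strike blue, grey, pink from box 2, box 3, box 6.
box 3 must be teal (only option left). Eliminate teal elsewhere: box 2, box 7.
box 6's domain is down to {green}, so box 6 = green. Strike green from box 8.
box 2 must be purple (only option left). Remove purple from box 8.
So box 8 = yellow.

yellow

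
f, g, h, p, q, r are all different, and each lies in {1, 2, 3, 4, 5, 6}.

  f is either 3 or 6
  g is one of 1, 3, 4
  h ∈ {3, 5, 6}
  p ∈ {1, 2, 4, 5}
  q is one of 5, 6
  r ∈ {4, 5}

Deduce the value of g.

The 6 variables draw from only 6 values {1, 2, 3, 4, 5, 6}, so each is used; only p can be 2, hence p = 2.
The 5 still-open variables together cover exactly {1, 3, 4, 5, 6} — 5 values for 5 variables — and 1 appears only in g's list, so g = 1.

1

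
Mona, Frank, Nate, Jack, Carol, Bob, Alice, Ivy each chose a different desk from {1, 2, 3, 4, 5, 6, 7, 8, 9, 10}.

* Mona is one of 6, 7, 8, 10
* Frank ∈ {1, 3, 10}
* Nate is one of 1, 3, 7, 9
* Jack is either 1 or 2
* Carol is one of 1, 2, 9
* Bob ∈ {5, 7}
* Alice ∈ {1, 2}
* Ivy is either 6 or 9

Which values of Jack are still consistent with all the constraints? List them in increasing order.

1, 2

The 2 variables Jack and Alice are confined to {1, 2}, which locks those values in; drop them from Frank, Nate, Carol.
Carol's domain is down to {9}, so Carol = 9. Remove 9 from Nate, Ivy.
Ivy's domain is down to {6}, so Ivy = 6. So Mona can't be 6.
No further eliminations apply; Jack can still be any of 1, 2.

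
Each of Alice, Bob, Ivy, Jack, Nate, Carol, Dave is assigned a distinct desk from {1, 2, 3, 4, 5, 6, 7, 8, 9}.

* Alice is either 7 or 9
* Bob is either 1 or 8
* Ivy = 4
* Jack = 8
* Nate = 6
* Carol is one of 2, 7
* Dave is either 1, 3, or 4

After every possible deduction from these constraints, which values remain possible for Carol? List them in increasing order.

2, 7

Ivy's domain is down to {4}, so Ivy = 4. So Dave can't be 4.
Jack has just one choice, so Jack = 8. So Bob can't be 8.
Nate has just one choice, so Nate = 6.
That leaves Bob = 1. Remove 1 from Dave.
Dave's domain is down to {3}, so Dave = 3.
No further eliminations apply; Carol can still be any of 2, 7.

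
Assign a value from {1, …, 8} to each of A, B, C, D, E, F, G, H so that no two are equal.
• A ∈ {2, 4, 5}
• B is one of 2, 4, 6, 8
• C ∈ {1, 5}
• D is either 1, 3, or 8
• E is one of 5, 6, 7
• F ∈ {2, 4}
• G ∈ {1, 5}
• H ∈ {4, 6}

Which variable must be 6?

The 8 variables draw from only 8 values {1, 2, 3, 4, 5, 6, 7, 8}, so each is used; only D can be 3, hence D = 3.
Among the 7 still-open variables, 7 fits only E (and all 7 values in {1, 2, 4, 5, 6, 7, 8} must be used), so E = 7.
The 6 still-open variables draw from only 6 values {1, 2, 4, 5, 6, 8}, so each is used; only B can be 8, hence B = 8.
The 5 still-open variables together cover exactly {1, 2, 4, 5, 6} — 5 values for 5 variables — and 6 appears only in H's list, so H = 6.

H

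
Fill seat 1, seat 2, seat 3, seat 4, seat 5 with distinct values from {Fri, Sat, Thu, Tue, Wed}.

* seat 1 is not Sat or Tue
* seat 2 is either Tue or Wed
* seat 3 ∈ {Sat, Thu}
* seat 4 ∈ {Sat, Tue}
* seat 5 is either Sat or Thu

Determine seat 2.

The 5 variables draw from only 5 values {Fri, Sat, Thu, Tue, Wed}, so each is used; only seat 1 can be Fri, hence seat 1 = Fri.
The 4 still-open variables draw from only 4 values {Sat, Thu, Tue, Wed}, so each is used; only seat 2 can be Wed, hence seat 2 = Wed.

Wed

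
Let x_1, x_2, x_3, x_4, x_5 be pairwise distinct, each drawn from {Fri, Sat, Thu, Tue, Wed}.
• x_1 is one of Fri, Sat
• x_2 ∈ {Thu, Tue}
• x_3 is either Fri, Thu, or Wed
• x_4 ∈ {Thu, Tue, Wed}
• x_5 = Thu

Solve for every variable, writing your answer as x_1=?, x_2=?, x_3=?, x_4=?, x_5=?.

x_5's domain is down to {Thu}, so x_5 = Thu. So x_2, x_3, x_4 can't be Thu.
That leaves x_2 = Tue. So x_4 can't be Tue.
x_4 must be Wed (only option left). Eliminate Wed elsewhere: x_3.
x_3's domain is down to {Fri}, so x_3 = Fri. Strike Fri from x_1.
x_1's domain is down to {Sat}, so x_1 = Sat.

x_1=Sat, x_2=Tue, x_3=Fri, x_4=Wed, x_5=Thu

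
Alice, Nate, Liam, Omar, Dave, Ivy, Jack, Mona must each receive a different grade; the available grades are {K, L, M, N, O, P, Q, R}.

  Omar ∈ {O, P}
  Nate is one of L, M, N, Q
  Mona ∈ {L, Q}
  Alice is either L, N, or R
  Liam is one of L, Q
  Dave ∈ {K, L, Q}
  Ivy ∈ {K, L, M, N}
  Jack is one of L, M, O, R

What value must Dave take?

The 8 variables together cover exactly {K, L, M, N, O, P, Q, R} — 8 values for 8 variables — and P appears only in Omar's list, so Omar = P.
Among the 7 still-open variables, O fits only Jack (and all 7 values in {K, L, M, N, O, Q, R} must be used), so Jack = O.
Among the 6 still-open variables, R fits only Alice (and all 6 values in {K, L, M, N, Q, R} must be used), so Alice = R.
Liam and Mona share exactly the 2 values {L, Q}; by pigeonhole those values go to them, so strike L, Q from Nate, Dave, Ivy.
So Dave = K.

K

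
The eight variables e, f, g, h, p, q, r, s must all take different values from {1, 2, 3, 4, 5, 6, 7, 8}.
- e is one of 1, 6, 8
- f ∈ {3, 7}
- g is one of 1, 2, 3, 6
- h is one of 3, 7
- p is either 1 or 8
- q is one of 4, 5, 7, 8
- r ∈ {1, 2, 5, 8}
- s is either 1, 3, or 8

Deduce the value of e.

6

Among the 8 variables, 4 fits only q (and all 8 values in {1, 2, 3, 4, 5, 6, 7, 8} must be used), so q = 4.
Among the 7 still-open variables, 5 fits only r (and all 7 values in {1, 2, 3, 5, 6, 7, 8} must be used), so r = 5.
Among the 6 still-open variables, 2 fits only g (and all 6 values in {1, 2, 3, 6, 7, 8} must be used), so g = 2.
The 5 still-open variables draw from only 5 values {1, 3, 6, 7, 8}, so each is used; only e can be 6, hence e = 6.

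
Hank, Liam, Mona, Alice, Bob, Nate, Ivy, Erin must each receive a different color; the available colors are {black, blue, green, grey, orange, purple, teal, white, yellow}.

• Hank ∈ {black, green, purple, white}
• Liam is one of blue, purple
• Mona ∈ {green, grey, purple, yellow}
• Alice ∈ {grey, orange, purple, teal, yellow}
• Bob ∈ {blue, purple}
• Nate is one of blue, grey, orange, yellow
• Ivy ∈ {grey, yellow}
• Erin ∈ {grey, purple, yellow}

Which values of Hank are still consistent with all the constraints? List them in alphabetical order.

Liam and Bob share exactly the 2 values {blue, purple}; by pigeonhole those values go to them, so strike blue, purple from Hank, Mona, Alice, Nate, Erin.
The 2 variables Ivy and Erin are confined to {grey, yellow}, which locks those values in; drop them from Mona, Alice, Nate.
Mona's domain is down to {green}, so Mona = green. Strike green from Hank.
Nate's domain is down to {orange}, so Nate = orange. Strike orange from Alice.
That leaves Alice = teal.
No further eliminations apply; Hank can still be any of black, white.

black, white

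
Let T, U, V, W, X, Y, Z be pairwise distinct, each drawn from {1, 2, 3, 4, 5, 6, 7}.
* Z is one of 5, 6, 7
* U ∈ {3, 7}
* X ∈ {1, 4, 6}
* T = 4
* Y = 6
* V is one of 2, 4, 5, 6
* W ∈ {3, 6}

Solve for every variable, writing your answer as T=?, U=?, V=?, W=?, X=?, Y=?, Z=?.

T must be 4 (only option left). Remove 4 from V, X.
Y has just one choice, so Y = 6. So V, W, X, Z can't be 6.
W's domain is down to {3}, so W = 3. Strike 3 from U.
X must be 1 (only option left).
U has just one choice, so U = 7. Remove 7 from Z.
That leaves Z = 5. Strike 5 from V.
V's domain is down to {2}, so V = 2.

T=4, U=7, V=2, W=3, X=1, Y=6, Z=5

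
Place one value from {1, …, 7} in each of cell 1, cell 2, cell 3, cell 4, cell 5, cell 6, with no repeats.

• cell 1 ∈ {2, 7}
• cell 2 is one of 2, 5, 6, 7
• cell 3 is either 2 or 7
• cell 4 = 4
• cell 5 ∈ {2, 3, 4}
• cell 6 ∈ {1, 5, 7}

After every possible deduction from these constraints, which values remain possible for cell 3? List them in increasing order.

2, 7

cell 4 must be 4 (only option left). Remove 4 from cell 5.
cell 1 and cell 3 between them cover only {2, 7} — a naked pair. Remove those values from cell 2, cell 5, cell 6.
cell 5's domain is down to {3}, so cell 5 = 3.
No further eliminations apply; cell 3 can still be any of 2, 7.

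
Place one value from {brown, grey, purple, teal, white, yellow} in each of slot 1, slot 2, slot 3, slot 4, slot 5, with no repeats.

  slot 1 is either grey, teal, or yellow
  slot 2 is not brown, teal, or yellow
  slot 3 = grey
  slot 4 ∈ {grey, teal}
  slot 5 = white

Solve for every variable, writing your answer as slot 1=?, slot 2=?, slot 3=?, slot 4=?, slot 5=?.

slot 1=yellow, slot 2=purple, slot 3=grey, slot 4=teal, slot 5=white

slot 3 must be grey (only option left). Remove grey from slot 1, slot 2, slot 4.
slot 4's domain is down to {teal}, so slot 4 = teal. Eliminate teal elsewhere: slot 1.
slot 5 has just one choice, so slot 5 = white. So slot 2 can't be white.
slot 1's domain is down to {yellow}, so slot 1 = yellow.
slot 2 must be purple (only option left).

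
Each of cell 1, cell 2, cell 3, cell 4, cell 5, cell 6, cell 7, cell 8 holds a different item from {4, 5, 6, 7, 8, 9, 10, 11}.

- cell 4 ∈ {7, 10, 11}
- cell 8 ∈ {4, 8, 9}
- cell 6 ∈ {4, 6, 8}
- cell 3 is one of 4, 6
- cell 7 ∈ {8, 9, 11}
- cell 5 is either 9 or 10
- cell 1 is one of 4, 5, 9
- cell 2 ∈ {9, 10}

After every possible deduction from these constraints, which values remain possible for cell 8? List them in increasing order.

The 8 variables draw from only 8 values {4, 5, 6, 7, 8, 9, 10, 11}, so each is used; only cell 1 can be 5, hence cell 1 = 5.
The 7 still-open variables draw from only 7 values {4, 6, 7, 8, 9, 10, 11}, so each is used; only cell 4 can be 7, hence cell 4 = 7.
The 6 still-open variables draw from only 6 values {4, 6, 8, 9, 10, 11}, so each is used; only cell 7 can be 11, hence cell 7 = 11.
cell 2 and cell 5 between them cover only {9, 10} — a naked pair. Remove those values from cell 8.
No further eliminations apply; cell 8 can still be any of 4, 8.

4, 8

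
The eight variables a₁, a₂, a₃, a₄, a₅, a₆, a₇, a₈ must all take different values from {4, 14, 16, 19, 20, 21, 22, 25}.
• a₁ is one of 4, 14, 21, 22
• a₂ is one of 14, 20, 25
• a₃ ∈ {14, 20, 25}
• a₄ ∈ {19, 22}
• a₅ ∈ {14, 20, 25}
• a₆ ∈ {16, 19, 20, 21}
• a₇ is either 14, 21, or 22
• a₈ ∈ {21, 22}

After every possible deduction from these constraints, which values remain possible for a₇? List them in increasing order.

The 8 variables together cover exactly {4, 14, 16, 19, 20, 21, 22, 25} — 8 values for 8 variables — and 4 appears only in a₁'s list, so a₁ = 4.
Among the 7 still-open variables, 16 fits only a₆ (and all 7 values in {14, 16, 19, 20, 21, 22, 25} must be used), so a₆ = 16.
The 6 still-open variables draw from only 6 values {14, 19, 20, 21, 22, 25}, so each is used; only a₄ can be 19, hence a₄ = 19.
a₂, a₃, a₅ between them cover only {14, 20, 25} — a naked triple. Remove those values from a₇.
No further eliminations apply; a₇ can still be any of 21, 22.

21, 22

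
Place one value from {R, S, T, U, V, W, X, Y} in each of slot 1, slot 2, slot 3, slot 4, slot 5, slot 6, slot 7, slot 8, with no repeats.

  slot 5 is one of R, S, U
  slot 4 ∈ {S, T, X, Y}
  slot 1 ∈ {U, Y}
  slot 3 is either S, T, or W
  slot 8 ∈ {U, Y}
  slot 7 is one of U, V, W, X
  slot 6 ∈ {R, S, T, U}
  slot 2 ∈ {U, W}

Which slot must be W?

slot 2

The 8 variables draw from only 8 values {R, S, T, U, V, W, X, Y}, so each is used; only slot 7 can be V, hence slot 7 = V.
The 7 still-open variables together cover exactly {R, S, T, U, W, X, Y} — 7 values for 7 variables — and X appears only in slot 4's list, so slot 4 = X.
The 2 variables slot 1 and slot 8 are confined to {U, Y}, which locks those values in; drop them from slot 2, slot 5, slot 6.
So W goes to slot 2.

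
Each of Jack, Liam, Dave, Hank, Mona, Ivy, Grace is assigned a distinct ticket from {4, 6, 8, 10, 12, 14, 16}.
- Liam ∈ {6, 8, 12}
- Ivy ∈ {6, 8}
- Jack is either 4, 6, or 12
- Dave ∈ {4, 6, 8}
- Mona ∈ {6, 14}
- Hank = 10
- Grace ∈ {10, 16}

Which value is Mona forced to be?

14

Hank has just one choice, so Hank = 10. Remove 10 from Grace.
That leaves Grace = 16.
The 5 still-open variables draw from only 5 values {4, 6, 8, 12, 14}, so each is used; only Mona can be 14, hence Mona = 14.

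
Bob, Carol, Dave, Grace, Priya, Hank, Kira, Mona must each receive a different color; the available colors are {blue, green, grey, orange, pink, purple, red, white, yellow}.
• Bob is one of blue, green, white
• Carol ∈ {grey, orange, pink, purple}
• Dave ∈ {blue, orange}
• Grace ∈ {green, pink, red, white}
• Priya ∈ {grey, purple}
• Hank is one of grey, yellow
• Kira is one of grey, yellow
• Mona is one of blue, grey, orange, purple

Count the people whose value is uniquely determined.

Hank and Kira between them cover only {grey, yellow} — a naked pair. Remove those values from Carol, Priya, Mona.
Priya has just one choice, so Priya = purple. So Carol, Mona can't be purple.
Dave and Mona share exactly the 2 values {blue, orange}; by pigeonhole those values go to them, so strike blue, orange from Bob, Carol.
Carol must be pink (only option left). Eliminate pink elsewhere: Grace.
Determined: Carol=pink, Priya=purple. The other people each still have more than one consistent value. That makes 2.

2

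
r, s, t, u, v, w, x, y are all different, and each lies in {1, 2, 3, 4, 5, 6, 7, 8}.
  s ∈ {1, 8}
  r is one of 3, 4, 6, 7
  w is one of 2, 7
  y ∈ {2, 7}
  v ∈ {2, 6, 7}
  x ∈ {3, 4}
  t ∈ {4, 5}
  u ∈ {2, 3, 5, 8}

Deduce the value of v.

6

Among the 8 variables, 1 fits only s (and all 8 values in {1, 2, 3, 4, 5, 6, 7, 8} must be used), so s = 1.
The 7 still-open variables together cover exactly {2, 3, 4, 5, 6, 7, 8} — 7 values for 7 variables — and 8 appears only in u's list, so u = 8.
The 6 still-open variables draw from only 6 values {2, 3, 4, 5, 6, 7}, so each is used; only t can be 5, hence t = 5.
w and y share exactly the 2 values {2, 7}; by pigeonhole those values go to them, so strike 2, 7 from r, v.
So v = 6.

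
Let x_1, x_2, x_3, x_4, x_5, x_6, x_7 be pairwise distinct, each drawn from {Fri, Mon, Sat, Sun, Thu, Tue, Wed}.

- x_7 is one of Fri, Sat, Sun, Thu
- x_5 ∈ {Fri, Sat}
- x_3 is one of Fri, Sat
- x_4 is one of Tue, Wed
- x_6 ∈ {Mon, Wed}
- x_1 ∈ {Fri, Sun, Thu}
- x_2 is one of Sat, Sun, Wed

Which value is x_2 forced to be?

Among the 7 variables, Mon fits only x_6 (and all 7 values in {Fri, Mon, Sat, Sun, Thu, Tue, Wed} must be used), so x_6 = Mon.
The 6 still-open variables together cover exactly {Fri, Sat, Sun, Thu, Tue, Wed} — 6 values for 6 variables — and Tue appears only in x_4's list, so x_4 = Tue.
The 5 still-open variables draw from only 5 values {Fri, Sat, Sun, Thu, Wed}, so each is used; only x_2 can be Wed, hence x_2 = Wed.

Wed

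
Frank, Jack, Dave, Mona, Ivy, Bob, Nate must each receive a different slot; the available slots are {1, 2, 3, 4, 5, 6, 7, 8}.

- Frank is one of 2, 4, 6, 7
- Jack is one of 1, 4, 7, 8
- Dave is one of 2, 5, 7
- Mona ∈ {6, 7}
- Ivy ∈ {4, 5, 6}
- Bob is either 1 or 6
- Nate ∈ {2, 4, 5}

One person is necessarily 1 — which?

The 7 variables draw from only 7 values {1, 2, 4, 5, 6, 7, 8}, so each is used; only Jack can be 8, hence Jack = 8.
The 6 still-open variables draw from only 6 values {1, 2, 4, 5, 6, 7}, so each is used; only Bob can be 1, hence Bob = 1.

Bob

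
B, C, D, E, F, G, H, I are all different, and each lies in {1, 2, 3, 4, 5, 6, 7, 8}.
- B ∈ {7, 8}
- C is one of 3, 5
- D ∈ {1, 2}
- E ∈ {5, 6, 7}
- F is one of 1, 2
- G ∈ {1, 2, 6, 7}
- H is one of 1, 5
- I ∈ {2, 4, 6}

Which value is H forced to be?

Among the 8 variables, 3 fits only C (and all 8 values in {1, 2, 3, 4, 5, 6, 7, 8} must be used), so C = 3.
Among the 7 still-open variables, 4 fits only I (and all 7 values in {1, 2, 4, 5, 6, 7, 8} must be used), so I = 4.
Among the 6 still-open variables, 8 fits only B (and all 6 values in {1, 2, 5, 6, 7, 8} must be used), so B = 8.
The 2 variables D and F are confined to {1, 2}, which locks those values in; drop them from G, H.
So H = 5.

5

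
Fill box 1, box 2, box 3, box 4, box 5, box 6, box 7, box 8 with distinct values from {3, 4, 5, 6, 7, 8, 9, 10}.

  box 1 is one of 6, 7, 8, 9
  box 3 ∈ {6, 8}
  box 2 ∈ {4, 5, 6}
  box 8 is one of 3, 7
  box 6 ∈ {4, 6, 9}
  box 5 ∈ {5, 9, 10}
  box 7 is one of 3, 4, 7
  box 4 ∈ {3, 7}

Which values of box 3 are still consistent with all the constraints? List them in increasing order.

6, 8

The 8 variables draw from only 8 values {3, 4, 5, 6, 7, 8, 9, 10}, so each is used; only box 5 can be 10, hence box 5 = 10.
The 7 still-open variables draw from only 7 values {3, 4, 5, 6, 7, 8, 9}, so each is used; only box 2 can be 5, hence box 2 = 5.
The 2 variables box 4 and box 8 are confined to {3, 7}, which locks those values in; drop them from box 1, box 7.
box 7's domain is down to {4}, so box 7 = 4. Eliminate 4 elsewhere: box 6.
No further eliminations apply; box 3 can still be any of 6, 8.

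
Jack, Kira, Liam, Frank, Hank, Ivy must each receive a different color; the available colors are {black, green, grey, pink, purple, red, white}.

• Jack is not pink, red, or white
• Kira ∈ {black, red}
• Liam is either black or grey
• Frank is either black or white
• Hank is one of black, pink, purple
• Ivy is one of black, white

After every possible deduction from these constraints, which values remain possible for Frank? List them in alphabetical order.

black, white

Frank and Ivy between them cover only {black, white} — a naked pair. Remove those values from Jack, Kira, Liam, Hank.
Kira's domain is down to {red}, so Kira = red.
Liam must be grey (only option left). Remove grey from Jack.
No further eliminations apply; Frank can still be any of black, white.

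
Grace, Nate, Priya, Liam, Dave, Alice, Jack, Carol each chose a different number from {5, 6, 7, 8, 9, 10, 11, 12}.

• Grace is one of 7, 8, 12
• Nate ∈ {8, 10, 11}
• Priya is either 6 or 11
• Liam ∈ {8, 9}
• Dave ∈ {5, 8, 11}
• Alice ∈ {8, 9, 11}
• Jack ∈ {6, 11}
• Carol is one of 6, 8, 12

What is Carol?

12

The 8 variables draw from only 8 values {5, 6, 7, 8, 9, 10, 11, 12}, so each is used; only Dave can be 5, hence Dave = 5.
Among the 7 still-open variables, 7 fits only Grace (and all 7 values in {6, 7, 8, 9, 10, 11, 12} must be used), so Grace = 7.
The 6 still-open variables draw from only 6 values {6, 8, 9, 10, 11, 12}, so each is used; only Nate can be 10, hence Nate = 10.
The 5 still-open variables together cover exactly {6, 8, 9, 11, 12} — 5 values for 5 variables — and 12 appears only in Carol's list, so Carol = 12.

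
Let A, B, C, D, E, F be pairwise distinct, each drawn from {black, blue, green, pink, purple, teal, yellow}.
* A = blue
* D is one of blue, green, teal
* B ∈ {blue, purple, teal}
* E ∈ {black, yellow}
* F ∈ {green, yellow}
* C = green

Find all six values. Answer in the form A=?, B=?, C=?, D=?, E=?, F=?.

A=blue, B=purple, C=green, D=teal, E=black, F=yellow

A must be blue (only option left). Eliminate blue elsewhere: B, D.
C must be green (only option left). Strike green from D, F.
D must be teal (only option left). Remove teal from B.
That leaves F = yellow. Strike yellow from E.
That leaves B = purple.
E's domain is down to {black}, so E = black.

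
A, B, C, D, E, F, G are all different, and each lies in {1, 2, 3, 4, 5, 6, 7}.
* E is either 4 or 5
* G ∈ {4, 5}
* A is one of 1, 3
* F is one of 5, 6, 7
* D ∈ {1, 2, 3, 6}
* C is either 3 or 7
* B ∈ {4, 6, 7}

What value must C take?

The 7 variables together cover exactly {1, 2, 3, 4, 5, 6, 7} — 7 values for 7 variables — and 2 appears only in D's list, so D = 2.
The 6 still-open variables together cover exactly {1, 3, 4, 5, 6, 7} — 6 values for 6 variables — and 1 appears only in A's list, so A = 1.
The 5 still-open variables together cover exactly {3, 4, 5, 6, 7} — 5 values for 5 variables — and 3 appears only in C's list, so C = 3.

3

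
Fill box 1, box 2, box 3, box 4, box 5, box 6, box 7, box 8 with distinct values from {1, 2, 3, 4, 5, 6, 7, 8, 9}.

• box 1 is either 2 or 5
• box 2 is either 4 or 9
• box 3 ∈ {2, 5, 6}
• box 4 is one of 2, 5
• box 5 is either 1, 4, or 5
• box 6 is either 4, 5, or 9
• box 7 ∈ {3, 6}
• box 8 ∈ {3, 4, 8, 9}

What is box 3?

6

The 8 variables draw from only 8 values {1, 2, 3, 4, 5, 6, 8, 9}, so each is used; only box 5 can be 1, hence box 5 = 1.
Among the 7 still-open variables, 8 fits only box 8 (and all 7 values in {2, 3, 4, 5, 6, 8, 9} must be used), so box 8 = 8.
Among the 6 still-open variables, 3 fits only box 7 (and all 6 values in {2, 3, 4, 5, 6, 9} must be used), so box 7 = 3.
The 5 still-open variables draw from only 5 values {2, 4, 5, 6, 9}, so each is used; only box 3 can be 6, hence box 3 = 6.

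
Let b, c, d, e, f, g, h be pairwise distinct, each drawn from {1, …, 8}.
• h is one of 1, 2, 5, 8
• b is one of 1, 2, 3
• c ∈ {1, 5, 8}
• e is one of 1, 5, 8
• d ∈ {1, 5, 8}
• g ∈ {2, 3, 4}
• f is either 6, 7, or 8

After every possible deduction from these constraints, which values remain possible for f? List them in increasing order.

c, d, e between them cover only {1, 5, 8} — a naked triple. Remove those values from b, f, h.
h has just one choice, so h = 2. Remove 2 from b, g.
b must be 3 (only option left). Remove 3 from g.
g must be 4 (only option left).
No further eliminations apply; f can still be any of 6, 7.

6, 7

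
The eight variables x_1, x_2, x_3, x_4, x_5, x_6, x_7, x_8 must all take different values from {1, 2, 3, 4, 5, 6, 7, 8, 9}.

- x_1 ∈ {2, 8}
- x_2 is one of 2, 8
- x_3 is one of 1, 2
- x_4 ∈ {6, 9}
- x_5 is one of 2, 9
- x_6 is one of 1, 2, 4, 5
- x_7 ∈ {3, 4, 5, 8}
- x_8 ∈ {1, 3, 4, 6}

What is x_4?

6

x_1 and x_2 share exactly the 2 values {2, 8}; by pigeonhole those values go to them, so strike 2, 8 from x_3, x_5, x_6, x_7.
x_3 must be 1 (only option left). Strike 1 from x_6, x_8.
That leaves x_5 = 9. Remove 9 from x_4.
So x_4 = 6.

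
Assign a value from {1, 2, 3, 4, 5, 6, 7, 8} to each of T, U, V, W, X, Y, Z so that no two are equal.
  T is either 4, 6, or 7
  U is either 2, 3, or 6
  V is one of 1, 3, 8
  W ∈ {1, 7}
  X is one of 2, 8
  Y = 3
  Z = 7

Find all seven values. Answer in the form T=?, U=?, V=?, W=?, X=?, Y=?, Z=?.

Y's domain is down to {3}, so Y = 3. Eliminate 3 elsewhere: U, V.
Z must be 7 (only option left). So T, W can't be 7.
W's domain is down to {1}, so W = 1. Eliminate 1 elsewhere: V.
V must be 8 (only option left). Eliminate 8 elsewhere: X.
X's domain is down to {2}, so X = 2. Strike 2 from U.
U has just one choice, so U = 6. Strike 6 from T.
That leaves T = 4.

T=4, U=6, V=8, W=1, X=2, Y=3, Z=7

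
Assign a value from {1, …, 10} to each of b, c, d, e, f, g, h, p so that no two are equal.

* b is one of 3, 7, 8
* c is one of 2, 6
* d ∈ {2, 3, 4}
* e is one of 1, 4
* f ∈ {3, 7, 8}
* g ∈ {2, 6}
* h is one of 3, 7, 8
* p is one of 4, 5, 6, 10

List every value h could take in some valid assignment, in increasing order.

3, 7, 8

The 2 variables c and g are confined to {2, 6}, which locks those values in; drop them from d, p.
b, f, h share exactly the 3 values {3, 7, 8}; by pigeonhole those values go to them, so strike 3, 7, 8 from d.
d's domain is down to {4}, so d = 4. Remove 4 from e, p.
e must be 1 (only option left).
No further eliminations apply; h can still be any of 3, 7, 8.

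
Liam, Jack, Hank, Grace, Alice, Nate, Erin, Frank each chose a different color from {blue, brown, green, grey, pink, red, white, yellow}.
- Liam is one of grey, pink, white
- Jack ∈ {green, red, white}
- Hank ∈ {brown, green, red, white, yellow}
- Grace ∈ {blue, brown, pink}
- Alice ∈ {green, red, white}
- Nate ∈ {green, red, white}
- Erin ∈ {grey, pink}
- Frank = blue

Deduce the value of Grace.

brown

Frank's domain is down to {blue}, so Frank = blue. Eliminate blue elsewhere: Grace.
The 7 still-open variables draw from only 7 values {brown, green, grey, pink, red, white, yellow}, so each is used; only Hank can be yellow, hence Hank = yellow.
The 6 still-open variables draw from only 6 values {brown, green, grey, pink, red, white}, so each is used; only Grace can be brown, hence Grace = brown.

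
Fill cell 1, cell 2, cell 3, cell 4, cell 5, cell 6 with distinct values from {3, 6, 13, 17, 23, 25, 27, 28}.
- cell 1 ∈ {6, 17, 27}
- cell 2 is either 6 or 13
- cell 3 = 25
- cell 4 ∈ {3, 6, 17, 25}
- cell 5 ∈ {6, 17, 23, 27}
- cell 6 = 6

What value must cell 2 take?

cell 3's domain is down to {25}, so cell 3 = 25. Remove 25 from cell 4.
cell 6 has just one choice, so cell 6 = 6. Strike 6 from cell 1, cell 2, cell 4, cell 5.
So cell 2 = 13.

13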